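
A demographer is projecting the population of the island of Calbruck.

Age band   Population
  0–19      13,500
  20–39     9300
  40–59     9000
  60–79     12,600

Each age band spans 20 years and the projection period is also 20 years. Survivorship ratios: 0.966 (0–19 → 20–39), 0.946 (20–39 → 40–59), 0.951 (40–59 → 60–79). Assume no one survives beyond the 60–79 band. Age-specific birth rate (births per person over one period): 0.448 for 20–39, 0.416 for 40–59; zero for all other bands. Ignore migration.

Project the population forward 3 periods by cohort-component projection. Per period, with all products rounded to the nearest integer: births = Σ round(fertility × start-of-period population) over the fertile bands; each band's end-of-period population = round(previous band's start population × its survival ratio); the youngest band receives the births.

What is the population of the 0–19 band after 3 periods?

— Period 1 —
Births: 9300 × 0.448 = 4166  |  9000 × 0.416 = 3744 → total 7910
20–39: 13500 × 0.966 = 13041
40–59: 9300 × 0.946 = 8798
60–79: 9000 × 0.951 = 8559
End of period: [7910, 13041, 8798, 8559]
— Period 2 —
Births: 13041 × 0.448 = 5842  |  8798 × 0.416 = 3660 → total 9502
20–39: 7910 × 0.966 = 7641
40–59: 13041 × 0.946 = 12337
60–79: 8798 × 0.951 = 8367
End of period: [9502, 7641, 12337, 8367]
— Period 3 —
Births: 7641 × 0.448 = 3423  |  12337 × 0.416 = 5132 → total 8555
20–39: 9502 × 0.966 = 9179
40–59: 7641 × 0.946 = 7228
60–79: 12337 × 0.951 = 11732
End of period: [8555, 9179, 7228, 11732]

8555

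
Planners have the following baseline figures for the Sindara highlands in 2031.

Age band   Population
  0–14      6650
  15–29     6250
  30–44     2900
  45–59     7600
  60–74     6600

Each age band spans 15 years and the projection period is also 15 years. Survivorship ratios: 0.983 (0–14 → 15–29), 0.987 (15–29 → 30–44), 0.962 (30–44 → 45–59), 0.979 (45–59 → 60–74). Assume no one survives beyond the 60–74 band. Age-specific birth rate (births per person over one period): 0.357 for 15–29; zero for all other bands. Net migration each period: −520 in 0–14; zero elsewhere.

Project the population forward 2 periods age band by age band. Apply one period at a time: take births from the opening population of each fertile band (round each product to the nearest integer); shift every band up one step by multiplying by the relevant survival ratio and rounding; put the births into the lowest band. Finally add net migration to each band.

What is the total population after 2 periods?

18614

Period 1:
Births: 6250 * 0.357 = 2231
15–29: 6650 * 0.983 = 6537
30–44: 6250 * 0.987 = 6169
45–59: 2900 * 0.962 = 2790
60–74: 7600 * 0.979 = 7440
Net migration: 0–14 − 520 → 1711
→ [1711, 6537, 6169, 2790, 7440]
Period 2:
Births: 6537 * 0.357 = 2334
15–29: 1711 * 0.983 = 1682
30–44: 6537 * 0.987 = 6452
45–59: 6169 * 0.962 = 5935
60–74: 2790 * 0.979 = 2731
Net migration: 0–14 − 520 → 1814
→ [1814, 1682, 6452, 5935, 2731]
Total after period 2: 1814 + 1682 + 6452 + 5935 + 2731 = 18614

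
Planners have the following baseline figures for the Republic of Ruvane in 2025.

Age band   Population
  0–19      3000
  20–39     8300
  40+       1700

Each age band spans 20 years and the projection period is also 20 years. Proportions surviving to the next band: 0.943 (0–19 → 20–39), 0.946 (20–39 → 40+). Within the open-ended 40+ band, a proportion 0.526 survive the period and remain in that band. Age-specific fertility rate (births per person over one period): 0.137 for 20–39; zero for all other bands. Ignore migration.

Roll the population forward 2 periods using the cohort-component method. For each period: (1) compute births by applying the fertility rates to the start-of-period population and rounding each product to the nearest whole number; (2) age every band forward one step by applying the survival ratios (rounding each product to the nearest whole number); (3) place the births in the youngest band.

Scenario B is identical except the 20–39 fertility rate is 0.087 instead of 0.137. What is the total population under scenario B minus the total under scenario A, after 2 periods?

Let group 1 be 0–19 through group 3 = 40+.
Period 1.
Births: 8300 * 0.137 = 1137
Group 2: 3000 * 0.943 = 2829
Group 3: 8300 * 0.946 + 1700 * 0.526 = 7852 + 894 = 8746
Giving 1137 / 2829 / 8746.
Period 2.
Births: 2829 * 0.137 = 388
Group 2: 1137 * 0.943 = 1072
Group 3: 2829 * 0.946 + 8746 * 0.526 = 2676 + 4600 = 7276
Giving 388 / 1072 / 7276.
Scenario A total after 2 periods: 8736
Scenario B projection —
Period 1.
Births: 8300 * 0.087 = 722
Group 2: 3000 * 0.943 = 2829
Group 3: 8300 * 0.946 + 1700 * 0.526 = 7852 + 894 = 8746
Giving 722 / 2829 / 8746.
Period 2.
Births: 2829 * 0.087 = 246
Group 2: 722 * 0.943 = 681
Group 3: 2829 * 0.946 + 8746 * 0.526 = 2676 + 4600 = 7276
Giving 246 / 681 / 7276.
Scenario B total after 2 periods: 8203
Difference B − A = 8203 − 8736 = -533

-533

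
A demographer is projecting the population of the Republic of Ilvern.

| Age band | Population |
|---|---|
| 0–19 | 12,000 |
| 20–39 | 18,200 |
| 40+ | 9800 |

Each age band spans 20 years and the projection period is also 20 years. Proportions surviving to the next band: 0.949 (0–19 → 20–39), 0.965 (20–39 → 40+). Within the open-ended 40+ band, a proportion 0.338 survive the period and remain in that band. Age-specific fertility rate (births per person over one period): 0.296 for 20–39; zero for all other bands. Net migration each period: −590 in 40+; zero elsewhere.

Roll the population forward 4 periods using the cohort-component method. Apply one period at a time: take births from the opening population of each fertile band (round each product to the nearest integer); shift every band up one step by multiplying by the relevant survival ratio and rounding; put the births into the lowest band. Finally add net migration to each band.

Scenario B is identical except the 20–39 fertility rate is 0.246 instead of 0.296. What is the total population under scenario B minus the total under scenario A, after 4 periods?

Period 1.
Births: 18200 × 0.296 = 5387
20–39: 12000 × 0.949 = 11388
40+: 18200 × 0.965 + 9800 × 0.338 = 17563 + 3312 = 20875
Net migration: 40+ − 590 → 20285
End of period: [5387, 11388, 20285]
Period 2.
Births: 11388 × 0.296 = 3371
20–39: 5387 × 0.949 = 5112
40+: 11388 × 0.965 + 20285 × 0.338 = 10989 + 6856 = 17845
Net migration: 40+ − 590 → 17255
End of period: [3371, 5112, 17255]
Period 3.
Births: 5112 × 0.296 = 1513
20–39: 3371 × 0.949 = 3199
40+: 5112 × 0.965 + 17255 × 0.338 = 4933 + 5832 = 10765
Net migration: 40+ − 590 → 10175
End of period: [1513, 3199, 10175]
Period 4.
Births: 3199 × 0.296 = 947
20–39: 1513 × 0.949 = 1436
40+: 3199 × 0.965 + 10175 × 0.338 = 3087 + 3439 = 6526
Net migration: 40+ − 590 → 5936
End of period: [947, 1436, 5936]
Scenario A total after 4 periods: 8319
Scenario B projection —
Period 1.
Births: 18200 × 0.246 = 4477
20–39: 12000 × 0.949 = 11388
40+: 18200 × 0.965 + 9800 × 0.338 = 17563 + 3312 = 20875
Net migration: 40+ − 590 → 20285
End of period: [4477, 11388, 20285]
Period 2.
Births: 11388 × 0.246 = 2801
20–39: 4477 × 0.949 = 4249
40+: 11388 × 0.965 + 20285 × 0.338 = 10989 + 6856 = 17845
Net migration: 40+ − 590 → 17255
End of period: [2801, 4249, 17255]
Period 3.
Births: 4249 × 0.246 = 1045
20–39: 2801 × 0.949 = 2658
40+: 4249 × 0.965 + 17255 × 0.338 = 4100 + 5832 = 9932
Net migration: 40+ − 590 → 9342
End of period: [1045, 2658, 9342]
Period 4.
Births: 2658 × 0.246 = 654
20–39: 1045 × 0.949 = 992
40+: 2658 × 0.965 + 9342 × 0.338 = 2565 + 3158 = 5723
Net migration: 40+ − 590 → 5133
End of period: [654, 992, 5133]
Scenario B total after 4 periods: 6779
Difference B − A = 6779 − 8319 = -1540

-1540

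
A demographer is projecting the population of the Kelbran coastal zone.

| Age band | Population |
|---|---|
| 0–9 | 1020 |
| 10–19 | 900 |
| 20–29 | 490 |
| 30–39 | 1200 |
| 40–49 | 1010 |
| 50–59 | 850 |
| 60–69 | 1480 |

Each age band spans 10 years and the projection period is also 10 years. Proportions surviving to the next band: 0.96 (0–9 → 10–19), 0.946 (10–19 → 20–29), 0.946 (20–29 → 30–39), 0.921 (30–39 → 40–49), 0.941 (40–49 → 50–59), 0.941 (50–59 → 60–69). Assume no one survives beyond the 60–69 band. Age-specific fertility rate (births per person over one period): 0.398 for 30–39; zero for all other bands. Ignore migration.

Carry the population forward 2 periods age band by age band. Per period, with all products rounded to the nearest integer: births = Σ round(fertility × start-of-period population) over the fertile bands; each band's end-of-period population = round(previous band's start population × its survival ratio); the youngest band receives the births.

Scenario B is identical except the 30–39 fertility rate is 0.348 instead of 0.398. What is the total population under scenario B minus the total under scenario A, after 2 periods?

-82

Numbering the bands 1..7 from youngest to oldest:
After projecting period 1:
Births: 1200 × 0.398 = 478
Band 2: 1020 × 0.96 = 979
Band 3: 900 × 0.946 = 851
Band 4: 490 × 0.946 = 464
Band 5: 1200 × 0.921 = 1105
Band 6: 1010 × 0.941 = 950
Band 7: 850 × 0.941 = 800
Population now: 0–9=478, 10–19=979, 20–29=851, 30–39=464, 40–49=1105, 50–59=950, 60–69=800
After projecting period 2:
Births: 464 × 0.398 = 185
Band 2: 478 × 0.96 = 459
Band 3: 979 × 0.946 = 926
Band 4: 851 × 0.946 = 805
Band 5: 464 × 0.921 = 427
Band 6: 1105 × 0.941 = 1040
Band 7: 950 × 0.941 = 894
Population now: 0–9=185, 10–19=459, 20–29=926, 30–39=805, 40–49=427, 50–59=1040, 60–69=894
Scenario A total after 2 periods: 4736
Scenario B projection —
After projecting period 1:
Births: 1200 × 0.348 = 418
Band 2: 1020 × 0.96 = 979
Band 3: 900 × 0.946 = 851
Band 4: 490 × 0.946 = 464
Band 5: 1200 × 0.921 = 1105
Band 6: 1010 × 0.941 = 950
Band 7: 850 × 0.941 = 800
Population now: 0–9=418, 10–19=979, 20–29=851, 30–39=464, 40–49=1105, 50–59=950, 60–69=800
After projecting period 2:
Births: 464 × 0.348 = 161
Band 2: 418 × 0.96 = 401
Band 3: 979 × 0.946 = 926
Band 4: 851 × 0.946 = 805
Band 5: 464 × 0.921 = 427
Band 6: 1105 × 0.941 = 1040
Band 7: 950 × 0.941 = 894
Population now: 0–9=161, 10–19=401, 20–29=926, 30–39=805, 40–49=427, 50–59=1040, 60–69=894
Scenario B total after 2 periods: 4654
Difference B − A = 4654 − 4736 = -82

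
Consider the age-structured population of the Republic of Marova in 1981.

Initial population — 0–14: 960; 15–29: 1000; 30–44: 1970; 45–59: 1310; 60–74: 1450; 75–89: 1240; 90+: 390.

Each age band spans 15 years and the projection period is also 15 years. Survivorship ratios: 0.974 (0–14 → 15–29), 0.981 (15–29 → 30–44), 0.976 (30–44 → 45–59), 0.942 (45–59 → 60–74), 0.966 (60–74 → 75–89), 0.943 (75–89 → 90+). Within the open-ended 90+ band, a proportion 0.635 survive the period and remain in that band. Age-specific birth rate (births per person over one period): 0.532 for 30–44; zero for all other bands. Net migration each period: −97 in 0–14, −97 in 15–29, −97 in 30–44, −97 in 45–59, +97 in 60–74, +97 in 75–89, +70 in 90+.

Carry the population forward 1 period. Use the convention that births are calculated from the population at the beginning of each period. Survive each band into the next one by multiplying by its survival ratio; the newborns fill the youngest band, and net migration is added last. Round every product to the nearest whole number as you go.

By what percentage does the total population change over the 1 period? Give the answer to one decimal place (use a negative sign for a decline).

5.9

Numbering the groups 1..7 from youngest to oldest:
Period 1.
Births: 1970 × 0.532 = 1048
Group 2: 960 × 0.974 = 935
Group 3: 1000 × 0.981 = 981
Group 4: 1970 × 0.976 = 1923
Group 5: 1310 × 0.942 = 1234
Group 6: 1450 × 0.966 = 1401
Group 7: 1240 × 0.943 + 390 × 0.635 = 1169 + 248 = 1417
Net migration: Group 1 − 97 → 951; Group 2 − 97 → 838; Group 3 − 97 → 884; Group 4 − 97 → 1826; Group 5 + 97 → 1331; Group 6 + 97 → 1498; Group 7 + 70 → 1487
Giving 951 / 838 / 884 / 1826 / 1331 / 1498 / 1487.
Total: 8320 → 8815; change = 495; percentage change = 5.9%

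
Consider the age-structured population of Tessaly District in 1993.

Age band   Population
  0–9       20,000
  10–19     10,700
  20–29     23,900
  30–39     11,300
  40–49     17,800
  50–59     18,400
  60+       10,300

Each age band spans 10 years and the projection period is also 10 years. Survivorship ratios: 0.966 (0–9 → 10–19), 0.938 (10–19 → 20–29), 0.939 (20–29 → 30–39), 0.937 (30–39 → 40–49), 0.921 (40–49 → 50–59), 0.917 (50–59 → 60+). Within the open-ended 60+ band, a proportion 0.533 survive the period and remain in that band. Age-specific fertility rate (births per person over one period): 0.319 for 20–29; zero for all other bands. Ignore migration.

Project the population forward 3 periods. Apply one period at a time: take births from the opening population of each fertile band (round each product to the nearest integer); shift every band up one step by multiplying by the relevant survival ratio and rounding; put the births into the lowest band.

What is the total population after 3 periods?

Period 1.
Births: 23900 × 0.319 = 7624
10–19: 20000 × 0.966 = 19320
20–29: 10700 × 0.938 = 10037
30–39: 23900 × 0.939 = 22442
40–49: 11300 × 0.937 = 10588
50–59: 17800 × 0.921 = 16394
60+: 18400 × 0.917 + 10300 × 0.533 = 16873 + 5490 = 22363
→ [7624, 19320, 10037, 22442, 10588, 16394, 22363]
Period 2.
Births: 10037 × 0.319 = 3202
10–19: 7624 × 0.966 = 7365
20–29: 19320 × 0.938 = 18122
30–39: 10037 × 0.939 = 9425
40–49: 22442 × 0.937 = 21028
50–59: 10588 × 0.921 = 9752
60+: 16394 × 0.917 + 22363 × 0.533 = 15033 + 11919 = 26952
→ [3202, 7365, 18122, 9425, 21028, 9752, 26952]
Period 3.
Births: 18122 × 0.319 = 5781
10–19: 3202 × 0.966 = 3093
20–29: 7365 × 0.938 = 6908
30–39: 18122 × 0.939 = 17017
40–49: 9425 × 0.937 = 8831
50–59: 21028 × 0.921 = 19367
60+: 9752 × 0.917 + 26952 × 0.533 = 8943 + 14365 = 23308
→ [5781, 3093, 6908, 17017, 8831, 19367, 23308]
Total after period 3: 5781 + 3093 + 6908 + 17017 + 8831 + 19367 + 23308 = 84305

84305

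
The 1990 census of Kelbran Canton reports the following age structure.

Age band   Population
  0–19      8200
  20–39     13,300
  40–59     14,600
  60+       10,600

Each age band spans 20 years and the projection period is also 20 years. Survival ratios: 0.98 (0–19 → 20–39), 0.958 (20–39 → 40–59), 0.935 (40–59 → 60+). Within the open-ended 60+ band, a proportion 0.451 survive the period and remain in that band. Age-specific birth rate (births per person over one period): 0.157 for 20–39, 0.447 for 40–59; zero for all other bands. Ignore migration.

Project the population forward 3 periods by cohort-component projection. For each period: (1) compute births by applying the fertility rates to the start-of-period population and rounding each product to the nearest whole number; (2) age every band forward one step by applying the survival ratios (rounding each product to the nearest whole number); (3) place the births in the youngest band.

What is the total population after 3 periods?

Call the groups 1 to 4, youngest first.
After projecting period 1:
Births: 13300 × 0.157 = 2088 ; 14600 × 0.447 = 6526 — total 8614
Group 2: 8200 × 0.98 = 8036
Group 3: 13300 × 0.958 = 12741
Group 4: 14600 × 0.935 + 10600 × 0.451 = 13651 + 4781 = 18432
Giving 8614 / 8036 / 12741 / 18432.
After projecting period 2:
Births: 8036 × 0.157 = 1262 ; 12741 × 0.447 = 5695 — total 6957
Group 2: 8614 × 0.98 = 8442
Group 3: 8036 × 0.958 = 7698
Group 4: 12741 × 0.935 + 18432 × 0.451 = 11913 + 8313 = 20226
Giving 6957 / 8442 / 7698 / 20226.
After projecting period 3:
Births: 8442 × 0.157 = 1325 ; 7698 × 0.447 = 3441 — total 4766
Group 2: 6957 × 0.98 = 6818
Group 3: 8442 × 0.958 = 8087
Group 4: 7698 × 0.935 + 20226 × 0.451 = 7198 + 9122 = 16320
Giving 4766 / 6818 / 8087 / 16320.
Total after period 3: 4766 + 6818 + 8087 + 16320 = 35991

35991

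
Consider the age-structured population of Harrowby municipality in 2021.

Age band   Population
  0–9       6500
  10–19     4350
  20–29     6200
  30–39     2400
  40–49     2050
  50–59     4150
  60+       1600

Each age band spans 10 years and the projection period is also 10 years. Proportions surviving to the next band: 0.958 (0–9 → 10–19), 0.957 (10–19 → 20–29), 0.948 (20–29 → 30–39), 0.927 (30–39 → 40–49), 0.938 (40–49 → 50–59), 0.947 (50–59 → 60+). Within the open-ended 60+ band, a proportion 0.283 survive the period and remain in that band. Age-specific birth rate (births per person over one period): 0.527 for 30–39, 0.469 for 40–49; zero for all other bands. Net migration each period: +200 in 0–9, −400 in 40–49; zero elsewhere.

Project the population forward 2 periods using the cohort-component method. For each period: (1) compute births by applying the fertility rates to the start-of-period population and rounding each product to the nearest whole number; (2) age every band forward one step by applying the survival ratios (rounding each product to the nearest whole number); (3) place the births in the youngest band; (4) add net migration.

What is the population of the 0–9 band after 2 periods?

4154

Call the groups 1 to 7, youngest first.
After projecting period 1:
Births: 2400 × 0.527 = 1265, 2050 × 0.469 = 961 — total 2226
Group 2: 6500 × 0.958 = 6227
Group 3: 4350 × 0.957 = 4163
Group 4: 6200 × 0.948 = 5878
Group 5: 2400 × 0.927 = 2225
Group 6: 2050 × 0.938 = 1923
Group 7: 4150 × 0.947 + 1600 × 0.283 = 3930 + 453 = 4383
Net migration: Group 1 + 200 → 2426; Group 5 − 400 → 1825
Population now: 0–9=2426, 10–19=6227, 20–29=4163, 30–39=5878, 40–49=1825, 50–59=1923, 60+=4383
After projecting period 2:
Births: 5878 × 0.527 = 3098, 1825 × 0.469 = 856 — total 3954
Group 2: 2426 × 0.958 = 2324
Group 3: 6227 × 0.957 = 5959
Group 4: 4163 × 0.948 = 3947
Group 5: 5878 × 0.927 = 5449
Group 6: 1825 × 0.938 = 1712
Group 7: 1923 × 0.947 + 4383 × 0.283 = 1821 + 1240 = 3061
Net migration: Group 1 + 200 → 4154; Group 5 − 400 → 5049
Population now: 0–9=4154, 10–19=2324, 20–29=5959, 30–39=3947, 40–49=5049, 50–59=1712, 60+=3061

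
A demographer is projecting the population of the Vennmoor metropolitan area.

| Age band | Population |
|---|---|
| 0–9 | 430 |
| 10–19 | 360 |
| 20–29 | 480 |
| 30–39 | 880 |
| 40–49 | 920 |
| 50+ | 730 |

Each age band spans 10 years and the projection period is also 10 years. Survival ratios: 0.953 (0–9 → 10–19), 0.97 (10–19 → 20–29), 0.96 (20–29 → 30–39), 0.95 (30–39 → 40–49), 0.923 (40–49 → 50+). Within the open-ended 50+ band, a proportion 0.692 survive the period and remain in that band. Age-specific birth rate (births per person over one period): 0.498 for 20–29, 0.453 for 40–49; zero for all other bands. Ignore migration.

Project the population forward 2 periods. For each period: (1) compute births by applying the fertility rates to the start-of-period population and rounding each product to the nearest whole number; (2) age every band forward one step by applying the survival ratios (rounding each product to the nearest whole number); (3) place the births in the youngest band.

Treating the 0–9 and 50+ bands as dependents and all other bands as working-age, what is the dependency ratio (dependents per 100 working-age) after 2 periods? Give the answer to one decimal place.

Period 1.
Births: 480 × 0.498 = 239, 920 × 0.453 = 417 — total 656
10–19: 430 × 0.953 = 410
20–29: 360 × 0.97 = 349
30–39: 480 × 0.96 = 461
40–49: 880 × 0.95 = 836
50+: 920 × 0.923 + 730 × 0.692 = 849 + 505 = 1354
Giving 656 / 410 / 349 / 461 / 836 / 1354.
Period 2.
Births: 349 × 0.498 = 174, 836 × 0.453 = 379 — total 553
10–19: 656 × 0.953 = 625
20–29: 410 × 0.97 = 398
30–39: 349 × 0.96 = 335
40–49: 461 × 0.95 = 438
50+: 836 × 0.923 + 1354 × 0.692 = 772 + 937 = 1709
Giving 553 / 625 / 398 / 335 / 438 / 1709.
Dependents (band 0–9 + band 50+) = 553 + 1709 = 2262; working-age = 1796; ratio = 2262/1796 × 100 = 125.9

125.9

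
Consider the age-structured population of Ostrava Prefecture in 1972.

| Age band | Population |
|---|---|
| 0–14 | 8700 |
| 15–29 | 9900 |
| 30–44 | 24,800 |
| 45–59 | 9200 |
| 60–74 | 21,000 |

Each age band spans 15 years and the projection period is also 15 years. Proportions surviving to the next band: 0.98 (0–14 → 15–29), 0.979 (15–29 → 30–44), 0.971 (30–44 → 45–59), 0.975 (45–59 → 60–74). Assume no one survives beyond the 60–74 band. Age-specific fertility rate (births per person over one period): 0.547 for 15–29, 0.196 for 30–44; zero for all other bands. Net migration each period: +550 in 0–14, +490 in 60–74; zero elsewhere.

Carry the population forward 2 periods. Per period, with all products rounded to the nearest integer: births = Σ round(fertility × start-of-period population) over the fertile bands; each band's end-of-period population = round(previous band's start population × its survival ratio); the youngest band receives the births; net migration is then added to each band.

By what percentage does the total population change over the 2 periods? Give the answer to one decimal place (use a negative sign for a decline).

[period 1]
Births: 9900 * 0.547 = 5415, 24800 * 0.196 = 4861 — total 10276
15–29: 8700 * 0.98 = 8526
30–44: 9900 * 0.979 = 9692
45–59: 24800 * 0.971 = 24081
60–74: 9200 * 0.975 = 8970
Net migration: 0–14 + 550 → 10826; 60–74 + 490 → 9460
End of period: [10826, 8526, 9692, 24081, 9460]
[period 2]
Births: 8526 * 0.547 = 4664, 9692 * 0.196 = 1900 — total 6564
15–29: 10826 * 0.98 = 10609
30–44: 8526 * 0.979 = 8347
45–59: 9692 * 0.971 = 9411
60–74: 24081 * 0.975 = 23479
Net migration: 0–14 + 550 → 7114; 60–74 + 490 → 23969
End of period: [7114, 10609, 8347, 9411, 23969]
Total: 73600 → 59450; change = -14150; percentage change = -19.2%

-19.2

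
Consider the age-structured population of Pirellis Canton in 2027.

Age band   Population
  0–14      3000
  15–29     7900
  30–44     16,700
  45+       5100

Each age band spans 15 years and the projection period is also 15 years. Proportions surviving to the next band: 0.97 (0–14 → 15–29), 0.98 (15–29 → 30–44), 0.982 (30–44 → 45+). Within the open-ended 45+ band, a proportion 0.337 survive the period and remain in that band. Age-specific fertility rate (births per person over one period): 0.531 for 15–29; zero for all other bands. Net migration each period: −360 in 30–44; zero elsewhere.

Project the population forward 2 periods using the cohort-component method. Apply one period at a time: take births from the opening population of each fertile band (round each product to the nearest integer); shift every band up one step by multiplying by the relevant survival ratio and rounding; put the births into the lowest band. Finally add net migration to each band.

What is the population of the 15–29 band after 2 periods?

4069

Period 1:
Births: 7900 * 0.531 = 4195
15–29: 3000 * 0.97 = 2910
30–44: 7900 * 0.98 = 7742
45+: 16700 * 0.982 + 5100 * 0.337 = 16399 + 1719 = 18118
Net migration: 30–44 − 360 → 7382
End of period: [4195, 2910, 7382, 18118]
Period 2:
Births: 2910 * 0.531 = 1545
15–29: 4195 * 0.97 = 4069
30–44: 2910 * 0.98 = 2852
45+: 7382 * 0.982 + 18118 * 0.337 = 7249 + 6106 = 13355
Net migration: 30–44 − 360 → 2492
End of period: [1545, 4069, 2492, 13355]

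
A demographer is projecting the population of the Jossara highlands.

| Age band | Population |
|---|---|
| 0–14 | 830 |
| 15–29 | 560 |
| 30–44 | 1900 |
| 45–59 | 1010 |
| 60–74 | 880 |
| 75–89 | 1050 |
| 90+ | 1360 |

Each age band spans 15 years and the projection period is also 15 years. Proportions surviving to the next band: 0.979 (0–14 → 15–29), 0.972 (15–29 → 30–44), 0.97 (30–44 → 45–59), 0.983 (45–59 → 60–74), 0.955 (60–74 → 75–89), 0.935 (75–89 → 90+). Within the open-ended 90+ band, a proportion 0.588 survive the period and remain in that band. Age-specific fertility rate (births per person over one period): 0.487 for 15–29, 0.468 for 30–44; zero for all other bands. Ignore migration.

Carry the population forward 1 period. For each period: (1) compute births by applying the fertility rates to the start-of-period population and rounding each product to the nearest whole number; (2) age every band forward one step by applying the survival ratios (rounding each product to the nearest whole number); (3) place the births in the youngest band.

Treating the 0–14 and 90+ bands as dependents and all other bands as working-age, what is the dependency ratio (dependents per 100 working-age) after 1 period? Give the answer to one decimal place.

Period 1:
Births: 560 × 0.487 = 273, 1900 × 0.468 = 889 ⇒ total 1162
15–29: 830 × 0.979 = 813
30–44: 560 × 0.972 = 544
45–59: 1900 × 0.97 = 1843
60–74: 1010 × 0.983 = 993
75–89: 880 × 0.955 = 840
90+: 1050 × 0.935 + 1360 × 0.588 = 982 + 800 = 1782
→ [1162, 813, 544, 1843, 993, 840, 1782]
Dependents (band 0–14 + band 90+) = 1162 + 1782 = 2944; working-age = 5033; ratio = 2944/5033 × 100 = 58.5

58.5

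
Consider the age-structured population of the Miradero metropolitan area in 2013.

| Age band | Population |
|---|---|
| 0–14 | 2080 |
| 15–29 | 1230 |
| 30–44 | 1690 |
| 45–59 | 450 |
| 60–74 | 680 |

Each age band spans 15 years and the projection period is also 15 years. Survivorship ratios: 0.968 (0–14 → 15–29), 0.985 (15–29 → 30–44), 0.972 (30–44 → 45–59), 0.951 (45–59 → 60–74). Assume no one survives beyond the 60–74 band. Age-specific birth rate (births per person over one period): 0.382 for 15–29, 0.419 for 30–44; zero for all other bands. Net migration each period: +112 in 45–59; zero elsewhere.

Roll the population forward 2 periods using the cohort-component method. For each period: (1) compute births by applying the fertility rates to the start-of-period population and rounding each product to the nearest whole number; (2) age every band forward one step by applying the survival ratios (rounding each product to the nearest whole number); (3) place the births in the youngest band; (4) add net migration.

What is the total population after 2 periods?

[period 1]
Births: 1230 × 0.382 = 470, 1690 × 0.419 = 708 → total 1178
15–29: 2080 × 0.968 = 2013
30–44: 1230 × 0.985 = 1212
45–59: 1690 × 0.972 = 1643
60–74: 450 × 0.951 = 428
Net migration: 45–59 + 112 → 1755
End of period: [1178, 2013, 1212, 1755, 428]
[period 2]
Births: 2013 × 0.382 = 769, 1212 × 0.419 = 508 → total 1277
15–29: 1178 × 0.968 = 1140
30–44: 2013 × 0.985 = 1983
45–59: 1212 × 0.972 = 1178
60–74: 1755 × 0.951 = 1669
Net migration: 45–59 + 112 → 1290
End of period: [1277, 1140, 1983, 1290, 1669]
Total after period 2: 1277 + 1140 + 1983 + 1290 + 1669 = 7359

7359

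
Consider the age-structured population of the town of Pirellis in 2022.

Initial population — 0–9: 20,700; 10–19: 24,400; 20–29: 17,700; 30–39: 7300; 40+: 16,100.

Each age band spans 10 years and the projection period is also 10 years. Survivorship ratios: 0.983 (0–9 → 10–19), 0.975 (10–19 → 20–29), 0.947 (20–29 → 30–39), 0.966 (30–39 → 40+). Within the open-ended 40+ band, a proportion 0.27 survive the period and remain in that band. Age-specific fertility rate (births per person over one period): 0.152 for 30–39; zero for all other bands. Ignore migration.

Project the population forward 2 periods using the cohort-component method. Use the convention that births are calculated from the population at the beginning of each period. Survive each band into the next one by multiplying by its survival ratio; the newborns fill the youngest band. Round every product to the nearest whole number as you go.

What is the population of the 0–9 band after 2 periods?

Call the groups 1 to 5, youngest first.
[period 1]
Births: 7300 * 0.152 = 1110
Group 2: 20700 * 0.983 = 20348
Group 3: 24400 * 0.975 = 23790
Group 4: 17700 * 0.947 = 16762
Group 5: 7300 * 0.966 + 16100 * 0.27 = 7052 + 4347 = 11399
Giving 1110 / 20348 / 23790 / 16762 / 11399.
[period 2]
Births: 16762 * 0.152 = 2548
Group 2: 1110 * 0.983 = 1091
Group 3: 20348 * 0.975 = 19839
Group 4: 23790 * 0.947 = 22529
Group 5: 16762 * 0.966 + 11399 * 0.27 = 16192 + 3078 = 19270
Giving 2548 / 1091 / 19839 / 22529 / 19270.

2548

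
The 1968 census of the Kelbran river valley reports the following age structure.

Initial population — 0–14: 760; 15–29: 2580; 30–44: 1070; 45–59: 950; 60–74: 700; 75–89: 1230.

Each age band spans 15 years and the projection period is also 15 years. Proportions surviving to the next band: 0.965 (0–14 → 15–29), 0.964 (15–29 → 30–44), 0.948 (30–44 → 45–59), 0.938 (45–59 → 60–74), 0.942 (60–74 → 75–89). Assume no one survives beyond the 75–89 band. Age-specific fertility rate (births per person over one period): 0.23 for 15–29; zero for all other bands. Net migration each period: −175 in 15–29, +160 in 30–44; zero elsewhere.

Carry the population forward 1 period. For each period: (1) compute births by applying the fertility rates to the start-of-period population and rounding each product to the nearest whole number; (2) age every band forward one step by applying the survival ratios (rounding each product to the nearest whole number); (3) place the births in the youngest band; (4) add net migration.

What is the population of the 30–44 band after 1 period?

2647

Period 1.
Births: 2580 × 0.23 = 593
15–29: 760 × 0.965 = 733
30–44: 2580 × 0.964 = 2487
45–59: 1070 × 0.948 = 1014
60–74: 950 × 0.938 = 891
75–89: 700 × 0.942 = 659
Net migration: 15–29 − 175 → 558; 30–44 + 160 → 2647
End of period: [593, 558, 2647, 1014, 891, 659]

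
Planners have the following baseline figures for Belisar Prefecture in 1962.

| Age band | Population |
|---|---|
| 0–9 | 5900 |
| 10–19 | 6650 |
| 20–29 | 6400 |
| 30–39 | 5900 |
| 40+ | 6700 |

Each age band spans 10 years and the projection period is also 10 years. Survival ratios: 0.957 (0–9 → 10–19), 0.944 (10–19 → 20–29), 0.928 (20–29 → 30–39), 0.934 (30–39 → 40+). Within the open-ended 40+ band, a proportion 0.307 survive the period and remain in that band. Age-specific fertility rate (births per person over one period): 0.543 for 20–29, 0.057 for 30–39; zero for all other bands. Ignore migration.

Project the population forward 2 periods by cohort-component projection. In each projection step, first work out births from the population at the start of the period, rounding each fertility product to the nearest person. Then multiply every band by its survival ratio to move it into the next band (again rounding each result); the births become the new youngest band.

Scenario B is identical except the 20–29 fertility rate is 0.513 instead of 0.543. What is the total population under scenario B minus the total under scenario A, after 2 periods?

Let band 1 be 0–9 through band 5 = 40+.
— Period 1 —
Births: 6400 * 0.543 = 3475  |  5900 * 0.057 = 336 — total 3811
Band 2: 5900 * 0.957 = 5646
Band 3: 6650 * 0.944 = 6278
Band 4: 6400 * 0.928 = 5939
Band 5: 5900 * 0.934 + 6700 * 0.307 = 5511 + 2057 = 7568
Giving 3811 / 5646 / 6278 / 5939 / 7568.
— Period 2 —
Births: 6278 * 0.543 = 3409  |  5939 * 0.057 = 339 — total 3748
Band 2: 3811 * 0.957 = 3647
Band 3: 5646 * 0.944 = 5330
Band 4: 6278 * 0.928 = 5826
Band 5: 5939 * 0.934 + 7568 * 0.307 = 5547 + 2323 = 7870
Giving 3748 / 3647 / 5330 / 5826 / 7870.
Scenario A total after 2 periods: 26421
Scenario B projection —
— Period 1 —
Births: 6400 * 0.513 = 3283  |  5900 * 0.057 = 336 — total 3619
Band 2: 5900 * 0.957 = 5646
Band 3: 6650 * 0.944 = 6278
Band 4: 6400 * 0.928 = 5939
Band 5: 5900 * 0.934 + 6700 * 0.307 = 5511 + 2057 = 7568
Giving 3619 / 5646 / 6278 / 5939 / 7568.
— Period 2 —
Births: 6278 * 0.513 = 3221  |  5939 * 0.057 = 339 — total 3560
Band 2: 3619 * 0.957 = 3463
Band 3: 5646 * 0.944 = 5330
Band 4: 6278 * 0.928 = 5826
Band 5: 5939 * 0.934 + 7568 * 0.307 = 5547 + 2323 = 7870
Giving 3560 / 3463 / 5330 / 5826 / 7870.
Scenario B total after 2 periods: 26049
Difference B − A = 26049 − 26421 = -372

-372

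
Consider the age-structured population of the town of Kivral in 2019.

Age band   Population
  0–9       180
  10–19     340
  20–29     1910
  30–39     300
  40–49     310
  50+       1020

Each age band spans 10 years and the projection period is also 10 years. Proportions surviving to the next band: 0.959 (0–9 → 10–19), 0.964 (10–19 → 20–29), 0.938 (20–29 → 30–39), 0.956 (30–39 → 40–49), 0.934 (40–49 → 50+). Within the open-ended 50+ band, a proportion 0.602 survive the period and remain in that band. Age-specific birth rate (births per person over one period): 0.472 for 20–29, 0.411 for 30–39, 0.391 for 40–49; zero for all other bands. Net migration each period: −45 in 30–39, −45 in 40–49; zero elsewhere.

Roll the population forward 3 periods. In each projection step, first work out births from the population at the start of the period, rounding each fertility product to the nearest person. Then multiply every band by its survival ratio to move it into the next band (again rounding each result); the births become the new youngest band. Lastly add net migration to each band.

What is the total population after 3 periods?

Period 1:
Births: 1910 × 0.472 = 902, 300 × 0.411 = 123, 310 × 0.391 = 121 → total 1146
10–19: 180 × 0.959 = 173
20–29: 340 × 0.964 = 328
30–39: 1910 × 0.938 = 1792
40–49: 300 × 0.956 = 287
50+: 310 × 0.934 + 1020 × 0.602 = 290 + 614 = 904
Net migration: 30–39 − 45 → 1747; 40–49 − 45 → 242
End of period: [1146, 173, 328, 1747, 242, 904]
Period 2:
Births: 328 × 0.472 = 155, 1747 × 0.411 = 718, 242 × 0.391 = 95 → total 968
10–19: 1146 × 0.959 = 1099
20–29: 173 × 0.964 = 167
30–39: 328 × 0.938 = 308
40–49: 1747 × 0.956 = 1670
50+: 242 × 0.934 + 904 × 0.602 = 226 + 544 = 770
Net migration: 30–39 − 45 → 263; 40–49 − 45 → 1625
End of period: [968, 1099, 167, 263, 1625, 770]
Period 3:
Births: 167 × 0.472 = 79, 263 × 0.411 = 108, 1625 × 0.391 = 635 → total 822
10–19: 968 × 0.959 = 928
20–29: 1099 × 0.964 = 1059
30–39: 167 × 0.938 = 157
40–49: 263 × 0.956 = 251
50+: 1625 × 0.934 + 770 × 0.602 = 1518 + 464 = 1982
Net migration: 30–39 − 45 → 112; 40–49 − 45 → 206
End of period: [822, 928, 1059, 112, 206, 1982]
Total after period 3: 822 + 928 + 1059 + 112 + 206 + 1982 = 5109

5109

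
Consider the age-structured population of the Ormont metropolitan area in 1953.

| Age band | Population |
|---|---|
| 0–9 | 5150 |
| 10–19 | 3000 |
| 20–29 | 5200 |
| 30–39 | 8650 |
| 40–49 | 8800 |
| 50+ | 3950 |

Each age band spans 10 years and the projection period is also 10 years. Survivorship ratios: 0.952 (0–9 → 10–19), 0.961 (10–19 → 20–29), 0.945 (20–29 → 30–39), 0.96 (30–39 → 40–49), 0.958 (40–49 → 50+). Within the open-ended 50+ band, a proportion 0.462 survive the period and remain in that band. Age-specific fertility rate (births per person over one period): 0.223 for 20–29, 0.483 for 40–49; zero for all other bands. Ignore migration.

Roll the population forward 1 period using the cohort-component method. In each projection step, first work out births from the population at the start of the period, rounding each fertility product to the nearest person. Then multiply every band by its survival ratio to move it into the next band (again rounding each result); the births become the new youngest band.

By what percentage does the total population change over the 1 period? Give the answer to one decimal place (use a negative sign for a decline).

[period 1]
Births: 5200 * 0.223 = 1160, 8800 * 0.483 = 4250 → 5410
10–19: 5150 * 0.952 = 4903
20–29: 3000 * 0.961 = 2883
30–39: 5200 * 0.945 = 4914
40–49: 8650 * 0.96 = 8304
50+: 8800 * 0.958 + 3950 * 0.462 = 8430 + 1825 = 10255
Giving 5410 / 4903 / 2883 / 4914 / 8304 / 10255.
Total: 34750 → 36669; change = 1919; percentage change = 5.5%

5.5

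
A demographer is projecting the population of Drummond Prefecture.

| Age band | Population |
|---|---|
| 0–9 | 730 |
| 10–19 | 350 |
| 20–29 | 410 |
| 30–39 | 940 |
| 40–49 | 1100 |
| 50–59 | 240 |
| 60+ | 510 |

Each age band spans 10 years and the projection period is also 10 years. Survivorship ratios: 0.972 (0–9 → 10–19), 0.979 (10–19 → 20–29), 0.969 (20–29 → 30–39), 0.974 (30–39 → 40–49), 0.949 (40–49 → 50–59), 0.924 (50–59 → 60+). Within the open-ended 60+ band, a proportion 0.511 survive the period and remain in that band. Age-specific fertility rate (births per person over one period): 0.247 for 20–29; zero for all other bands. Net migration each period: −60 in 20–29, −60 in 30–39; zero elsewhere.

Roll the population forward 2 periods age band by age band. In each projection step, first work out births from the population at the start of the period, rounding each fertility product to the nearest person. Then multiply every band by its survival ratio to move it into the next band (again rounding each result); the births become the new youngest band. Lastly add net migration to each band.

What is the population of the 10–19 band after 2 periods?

Numbering the bands 1..7 from youngest to oldest:
After projecting period 1:
Births: 410 * 0.247 = 101
Band 2: 730 * 0.972 = 710
Band 3: 350 * 0.979 = 343
Band 4: 410 * 0.969 = 397
Band 5: 940 * 0.974 = 916
Band 6: 1100 * 0.949 = 1044
Band 7: 240 * 0.924 + 510 * 0.511 = 222 + 261 = 483
Net migration: Band 3 − 60 → 283; Band 4 − 60 → 337
→ [101, 710, 283, 337, 916, 1044, 483]
After projecting period 2:
Births: 283 * 0.247 = 70
Band 2: 101 * 0.972 = 98
Band 3: 710 * 0.979 = 695
Band 4: 283 * 0.969 = 274
Band 5: 337 * 0.974 = 328
Band 6: 916 * 0.949 = 869
Band 7: 1044 * 0.924 + 483 * 0.511 = 965 + 247 = 1212
Net migration: Band 3 − 60 → 635; Band 4 − 60 → 214
→ [70, 98, 635, 214, 328, 869, 1212]

98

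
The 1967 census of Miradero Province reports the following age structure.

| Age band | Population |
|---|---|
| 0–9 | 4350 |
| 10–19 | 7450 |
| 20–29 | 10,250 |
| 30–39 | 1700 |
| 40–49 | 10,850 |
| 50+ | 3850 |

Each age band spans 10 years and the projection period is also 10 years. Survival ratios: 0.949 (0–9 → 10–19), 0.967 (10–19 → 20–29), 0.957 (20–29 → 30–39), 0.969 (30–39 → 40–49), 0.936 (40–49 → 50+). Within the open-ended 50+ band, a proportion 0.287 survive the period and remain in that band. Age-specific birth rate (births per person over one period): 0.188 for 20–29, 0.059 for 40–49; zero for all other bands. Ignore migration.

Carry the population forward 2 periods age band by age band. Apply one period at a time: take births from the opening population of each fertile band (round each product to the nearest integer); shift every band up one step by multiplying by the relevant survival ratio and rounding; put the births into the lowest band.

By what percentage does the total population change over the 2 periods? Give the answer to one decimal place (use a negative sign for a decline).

-24.4

— Period 1 —
Births: 10250 × 0.188 = 1927  |  10850 × 0.059 = 640 — total 2567
10–19: 4350 × 0.949 = 4128
20–29: 7450 × 0.967 = 7204
30–39: 10250 × 0.957 = 9809
40–49: 1700 × 0.969 = 1647
50+: 10850 × 0.936 + 3850 × 0.287 = 10156 + 1105 = 11261
Giving 2567 / 4128 / 7204 / 9809 / 1647 / 11261.
— Period 2 —
Births: 7204 × 0.188 = 1354  |  1647 × 0.059 = 97 — total 1451
10–19: 2567 × 0.949 = 2436
20–29: 4128 × 0.967 = 3992
30–39: 7204 × 0.957 = 6894
40–49: 9809 × 0.969 = 9505
50+: 1647 × 0.936 + 11261 × 0.287 = 1542 + 3232 = 4774
Giving 1451 / 2436 / 3992 / 6894 / 9505 / 4774.
Total: 38450 → 29052; change = -9398; percentage change = -24.4%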